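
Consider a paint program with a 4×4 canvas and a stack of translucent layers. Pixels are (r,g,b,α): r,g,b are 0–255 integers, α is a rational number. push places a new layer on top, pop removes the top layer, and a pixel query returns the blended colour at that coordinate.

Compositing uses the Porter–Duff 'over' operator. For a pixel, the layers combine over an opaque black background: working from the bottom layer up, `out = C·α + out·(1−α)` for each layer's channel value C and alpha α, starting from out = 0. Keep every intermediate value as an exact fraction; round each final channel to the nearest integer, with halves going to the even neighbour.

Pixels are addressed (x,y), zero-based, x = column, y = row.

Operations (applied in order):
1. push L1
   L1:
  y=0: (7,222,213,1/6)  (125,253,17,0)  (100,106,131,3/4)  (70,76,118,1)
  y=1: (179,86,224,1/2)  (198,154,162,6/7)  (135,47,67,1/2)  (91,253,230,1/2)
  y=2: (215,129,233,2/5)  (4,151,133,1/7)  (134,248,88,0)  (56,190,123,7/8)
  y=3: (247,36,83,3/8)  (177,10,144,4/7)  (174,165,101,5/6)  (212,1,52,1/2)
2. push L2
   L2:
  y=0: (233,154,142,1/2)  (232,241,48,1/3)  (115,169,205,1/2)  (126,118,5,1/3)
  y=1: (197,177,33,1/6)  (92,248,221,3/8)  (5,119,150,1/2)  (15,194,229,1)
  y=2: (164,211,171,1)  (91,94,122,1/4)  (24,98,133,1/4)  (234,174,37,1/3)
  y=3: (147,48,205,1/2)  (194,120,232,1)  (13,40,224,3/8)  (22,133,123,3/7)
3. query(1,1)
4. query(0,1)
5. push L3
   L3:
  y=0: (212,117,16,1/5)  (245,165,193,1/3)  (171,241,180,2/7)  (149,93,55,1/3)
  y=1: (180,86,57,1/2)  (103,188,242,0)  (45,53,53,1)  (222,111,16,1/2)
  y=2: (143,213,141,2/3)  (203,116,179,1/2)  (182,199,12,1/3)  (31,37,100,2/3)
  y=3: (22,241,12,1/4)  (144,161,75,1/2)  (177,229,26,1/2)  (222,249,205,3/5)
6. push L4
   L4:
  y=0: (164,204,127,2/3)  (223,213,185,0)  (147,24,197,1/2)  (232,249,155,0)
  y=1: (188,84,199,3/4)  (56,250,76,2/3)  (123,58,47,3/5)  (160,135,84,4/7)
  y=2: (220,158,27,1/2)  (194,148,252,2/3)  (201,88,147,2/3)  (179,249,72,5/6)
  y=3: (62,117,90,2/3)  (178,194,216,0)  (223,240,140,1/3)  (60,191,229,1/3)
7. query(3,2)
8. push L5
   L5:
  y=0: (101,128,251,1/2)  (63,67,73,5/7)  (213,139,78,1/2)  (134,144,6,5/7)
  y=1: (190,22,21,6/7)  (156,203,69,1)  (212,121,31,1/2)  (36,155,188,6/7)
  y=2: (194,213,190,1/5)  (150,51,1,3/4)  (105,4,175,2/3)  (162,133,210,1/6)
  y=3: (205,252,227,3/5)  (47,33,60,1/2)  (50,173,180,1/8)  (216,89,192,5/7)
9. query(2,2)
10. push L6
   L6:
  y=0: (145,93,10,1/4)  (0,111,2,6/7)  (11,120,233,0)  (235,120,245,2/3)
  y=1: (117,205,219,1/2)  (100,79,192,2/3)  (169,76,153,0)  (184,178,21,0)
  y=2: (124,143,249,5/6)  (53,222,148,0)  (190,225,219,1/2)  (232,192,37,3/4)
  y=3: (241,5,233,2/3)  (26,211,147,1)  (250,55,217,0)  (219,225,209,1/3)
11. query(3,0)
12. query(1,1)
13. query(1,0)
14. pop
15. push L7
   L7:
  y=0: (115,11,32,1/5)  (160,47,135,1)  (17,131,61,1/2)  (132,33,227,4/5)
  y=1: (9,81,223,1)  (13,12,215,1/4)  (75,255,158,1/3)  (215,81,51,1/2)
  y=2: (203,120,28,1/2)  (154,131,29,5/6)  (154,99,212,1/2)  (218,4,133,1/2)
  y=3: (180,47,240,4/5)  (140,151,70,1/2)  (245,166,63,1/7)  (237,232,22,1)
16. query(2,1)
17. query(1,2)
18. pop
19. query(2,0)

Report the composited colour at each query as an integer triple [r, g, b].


query (1,1) [L1,L2] — begin 0,0,0
+L1 (α=6/7) → [1188/7, 132, 972/7]
+L2 (α=3/8) → [984/7, 351/2, 9501/56]
→ [141, 176, 170]

(0,1) stack=L1,L2; from [0,0,0]:
L1 α=1/2: [179/2, 43, 112]
L2 α=1/6: [1289/12, 196/3, 593/6]
= [107, 65, 99]

(3,2) stack=L1,L2,L3,L4; from [0,0,0]:
L1 α=7/8: [49, 665/4, 861/8]
L2 α=1/3: [332/3, 1013/6, 1009/12]
L3 α=2/3: [518/9, 1457/18, 3409/36]
L4 α=5/6: [8573/54, 23867/108, 16369/216]
= [159, 221, 76]

query (2,2) [L1,L2,L3,L4,L5] — begin 0,0,0
+L1 (α=0) → [0, 0, 0]
+L2 (α=1/4) → [6, 49/2, 133/4]
+L3 (α=1/3) → [194/3, 248/3, 157/6]
+L4 (α=2/3) → [1400/9, 776/9, 1921/18]
+L5 (α=2/3) → [3290/27, 848/27, 8221/54]
→ [122, 31, 152]

(3,0) stack=L1,L2,L3,L4,L5,L6; from [0,0,0]:
L1 α=1: [70, 76, 118]
L2 α=1/3: [266/3, 90, 241/3]
L3 α=1/3: [979/9, 91, 647/9]
L4 α=0: [979/9, 91, 647/9]
L5 α=5/7: [7988/63, 902/7, 1564/63]
L6 α=2/3: [37598/189, 2582/21, 32434/189]
rounded: [199, 123, 172]

query (1,1) [L1,L2,L3,L4,L5,L6] — begin 0,0,0
after L1 α=6/7: [1188/7, 132, 972/7]
after L2 α=3/8: [984/7, 351/2, 9501/56]
after L3 α=0: [984/7, 351/2, 9501/56]
after L4 α=2/3: [1768/21, 1351/6, 18013/168]
after L5 α=1: [156, 203, 69]
after L6 α=2/3: [356/3, 361/3, 151]
= [119, 120, 151]

at x=1,y=0 over L1,L2,L3,L4,L5,L6:
L1 α=0: [0, 0, 0]
L2 α=1/3: [232/3, 241/3, 16]
L3 α=1/3: [1199/9, 977/9, 75]
L4 α=0: [1199/9, 977/9, 75]
L5 α=5/7: [5233/63, 4969/63, 515/7]
L6 α=6/7: [5233/441, 46927/441, 599/49]
→ [12, 106, 12]

query (2,1) [L1,L2,L3,L4,L5,L7] — begin 0,0,0
after L1 α=1/2: [135/2, 47/2, 67/2]
after L2 α=1/2: [145/4, 285/4, 367/4]
after L3 α=1: [45, 53, 53]
after L4 α=3/5: [459/5, 56, 247/5]
after L5 α=1/2: [1519/10, 177/2, 201/5]
after L7 α=1/3: [1894/15, 144, 1192/15]
→ [126, 144, 79]

at x=1,y=2 over L1,L2,L3,L4,L5,L7:
after L1 α=1/7: [4/7, 151/7, 19]
after L2 α=1/4: [649/28, 1111/28, 179/4]
after L3 α=1/2: [6333/56, 4359/56, 895/8]
after L4 α=2/3: [28061/168, 20935/168, 4927/24]
after L5 α=3/4: [103661/672, 46639/672, 4999/96]
after L7 α=5/6: [621101/4032, 486799/4032, 18919/576]
= [154, 121, 33]

query (2,0) [L1,L2,L3,L4,L5] — begin 0,0,0
L1 α=3/4: [75, 159/2, 393/4]
L2 α=1/2: [95, 497/4, 1213/8]
L3 α=2/7: [817/7, 4413/28, 8945/56]
L4 α=1/2: [923/7, 5085/56, 19977/112]
L5 α=1/2: [1207/7, 12869/112, 28713/224]
rounded: [172, 115, 128]


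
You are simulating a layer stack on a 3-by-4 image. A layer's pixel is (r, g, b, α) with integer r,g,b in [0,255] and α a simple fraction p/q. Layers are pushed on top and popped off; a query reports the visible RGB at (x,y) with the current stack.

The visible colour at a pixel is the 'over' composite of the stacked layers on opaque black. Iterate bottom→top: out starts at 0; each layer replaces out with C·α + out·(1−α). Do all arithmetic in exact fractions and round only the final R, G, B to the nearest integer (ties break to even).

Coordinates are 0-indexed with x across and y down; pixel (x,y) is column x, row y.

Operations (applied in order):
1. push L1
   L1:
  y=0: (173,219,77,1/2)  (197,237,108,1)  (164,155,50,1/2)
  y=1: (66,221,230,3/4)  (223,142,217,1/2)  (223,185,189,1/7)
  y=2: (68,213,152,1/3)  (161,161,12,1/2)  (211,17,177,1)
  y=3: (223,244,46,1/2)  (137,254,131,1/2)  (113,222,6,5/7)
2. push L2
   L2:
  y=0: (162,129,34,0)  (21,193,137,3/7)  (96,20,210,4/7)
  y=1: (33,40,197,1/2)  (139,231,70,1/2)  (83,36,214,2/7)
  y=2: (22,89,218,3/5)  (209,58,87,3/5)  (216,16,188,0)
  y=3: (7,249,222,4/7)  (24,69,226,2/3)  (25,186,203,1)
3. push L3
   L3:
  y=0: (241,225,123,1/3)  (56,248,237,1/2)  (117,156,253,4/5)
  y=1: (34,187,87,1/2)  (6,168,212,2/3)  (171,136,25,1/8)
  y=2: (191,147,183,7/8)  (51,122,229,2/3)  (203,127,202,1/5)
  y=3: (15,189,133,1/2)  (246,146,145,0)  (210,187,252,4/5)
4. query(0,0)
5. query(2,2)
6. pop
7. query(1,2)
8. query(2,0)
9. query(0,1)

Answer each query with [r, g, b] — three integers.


query (0,0) [L1,L2,L3] — begin 0,0,0
after L1 α=1/2: [173/2, 219/2, 77/2]
after L2 α=0: [173/2, 219/2, 77/2]
after L3 α=1/3: [138, 148, 200/3]
→ [138, 148, 67]

(2,2) stack=L1,L2,L3; from [0,0,0]:
after L1 α=1: [211, 17, 177]
after L2 α=0: [211, 17, 177]
after L3 α=1/5: [1047/5, 39, 182]
= [209, 39, 182]

query (1,2) [L1,L2] — begin 0,0,0
after L1 α=1/2: [161/2, 161/2, 6]
after L2 α=3/5: [788/5, 67, 273/5]
→ [158, 67, 55]

(2,0) stack=L1,L2; from [0,0,0]:
L1 α=1/2: [82, 155/2, 25]
L2 α=4/7: [90, 625/14, 915/7]
→ [90, 45, 131]

query (0,1) [L1,L2] — begin 0,0,0
L1 α=3/4: [99/2, 663/4, 345/2]
L2 α=1/2: [165/4, 823/8, 739/4]
rounded: [41, 103, 185]


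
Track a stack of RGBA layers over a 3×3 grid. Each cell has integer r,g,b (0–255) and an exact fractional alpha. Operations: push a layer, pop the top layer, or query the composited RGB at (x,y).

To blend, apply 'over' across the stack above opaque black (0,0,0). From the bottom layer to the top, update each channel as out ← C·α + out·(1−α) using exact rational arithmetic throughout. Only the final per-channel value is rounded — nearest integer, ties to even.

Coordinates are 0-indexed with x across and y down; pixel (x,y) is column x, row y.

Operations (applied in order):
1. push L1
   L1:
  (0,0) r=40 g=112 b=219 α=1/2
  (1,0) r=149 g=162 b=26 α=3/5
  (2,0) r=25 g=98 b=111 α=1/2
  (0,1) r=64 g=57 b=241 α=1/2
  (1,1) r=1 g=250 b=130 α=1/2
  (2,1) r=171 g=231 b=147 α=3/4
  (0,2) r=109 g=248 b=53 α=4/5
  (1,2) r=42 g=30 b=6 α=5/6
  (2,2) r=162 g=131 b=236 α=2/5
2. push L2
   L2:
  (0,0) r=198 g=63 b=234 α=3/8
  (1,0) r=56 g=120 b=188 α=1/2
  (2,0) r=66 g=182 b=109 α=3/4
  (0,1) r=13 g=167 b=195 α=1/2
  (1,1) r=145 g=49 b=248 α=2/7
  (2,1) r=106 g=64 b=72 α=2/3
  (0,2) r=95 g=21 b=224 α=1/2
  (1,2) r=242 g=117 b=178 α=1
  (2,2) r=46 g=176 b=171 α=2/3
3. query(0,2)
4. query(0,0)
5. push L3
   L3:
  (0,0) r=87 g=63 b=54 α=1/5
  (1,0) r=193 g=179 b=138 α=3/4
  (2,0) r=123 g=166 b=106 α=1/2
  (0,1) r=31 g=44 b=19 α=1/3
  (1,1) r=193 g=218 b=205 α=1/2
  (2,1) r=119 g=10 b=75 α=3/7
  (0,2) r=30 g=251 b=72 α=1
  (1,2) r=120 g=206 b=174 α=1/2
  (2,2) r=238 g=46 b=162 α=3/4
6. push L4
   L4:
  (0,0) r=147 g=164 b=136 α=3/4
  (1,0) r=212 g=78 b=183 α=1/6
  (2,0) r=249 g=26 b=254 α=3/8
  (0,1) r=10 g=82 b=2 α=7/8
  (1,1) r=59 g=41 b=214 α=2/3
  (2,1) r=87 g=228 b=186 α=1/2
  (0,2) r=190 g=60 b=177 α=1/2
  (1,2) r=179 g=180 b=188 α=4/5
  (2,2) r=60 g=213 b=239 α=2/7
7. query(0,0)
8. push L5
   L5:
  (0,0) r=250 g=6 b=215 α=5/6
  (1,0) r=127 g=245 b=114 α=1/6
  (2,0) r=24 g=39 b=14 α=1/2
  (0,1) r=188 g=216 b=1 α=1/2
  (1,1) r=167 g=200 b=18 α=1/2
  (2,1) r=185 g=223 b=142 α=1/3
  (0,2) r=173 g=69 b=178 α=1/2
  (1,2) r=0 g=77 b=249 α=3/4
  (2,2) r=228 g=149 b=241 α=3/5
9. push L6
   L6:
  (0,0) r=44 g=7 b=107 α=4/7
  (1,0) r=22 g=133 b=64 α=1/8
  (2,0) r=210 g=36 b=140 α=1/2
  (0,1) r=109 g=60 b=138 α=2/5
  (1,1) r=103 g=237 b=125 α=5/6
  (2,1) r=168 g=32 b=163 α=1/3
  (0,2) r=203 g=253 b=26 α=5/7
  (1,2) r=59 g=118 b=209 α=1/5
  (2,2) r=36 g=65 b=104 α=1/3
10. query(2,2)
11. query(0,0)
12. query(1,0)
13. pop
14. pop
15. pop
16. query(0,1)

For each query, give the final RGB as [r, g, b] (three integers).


query (0,2) [L1,L2] — begin 0,0,0
after L1 α=4/5: [436/5, 992/5, 212/5]
after L2 α=1/2: [911/10, 1097/10, 666/5]
= [91, 110, 133]

(0,0) stack=L1,L2; from [0,0,0]:
after L1 α=1/2: [20, 56, 219/2]
after L2 α=3/8: [347/4, 469/8, 2499/16]
= [87, 59, 156]

at x=0,y=0 over L1,L2,L3,L4:
after L1 α=1/2: [20, 56, 219/2]
after L2 α=3/8: [347/4, 469/8, 2499/16]
after L3 α=1/5: [434/5, 119/2, 543/4]
after L4 α=3/4: [2639/20, 1103/8, 2175/16]
rounded: [132, 138, 136]

at x=2,y=2 over L1,L2,L3,L4,L5,L6:
after L1 α=2/5: [324/5, 262/5, 472/5]
after L2 α=2/3: [784/15, 674/5, 2182/15]
after L3 α=3/4: [5747/30, 341/5, 2368/15]
after L4 α=2/7: [6467/42, 767/7, 3802/21]
after L5 α=3/5: [20831/105, 4663/35, 22787/105]
after L6 α=1/3: [45442/315, 3867/35, 56494/315]
= [144, 110, 179]

at x=0,y=0 over L1,L2,L3,L4,L5,L6:
+L1 (α=1/2) → [20, 56, 219/2]
+L2 (α=3/8) → [347/4, 469/8, 2499/16]
+L3 (α=1/5) → [434/5, 119/2, 543/4]
+L4 (α=3/4) → [2639/20, 1103/8, 2175/16]
+L5 (α=5/6) → [9213/40, 1343/48, 19375/96]
+L6 (α=4/7) → [34679/280, 1791/112, 33071/224]
→ [124, 16, 148]

query (1,0) [L1,L2,L3,L4,L5,L6] — begin 0,0,0
L1 α=3/5: [447/5, 486/5, 78/5]
L2 α=1/2: [727/10, 543/5, 509/5]
L3 α=3/4: [6517/40, 807/5, 2579/20]
L4 α=1/6: [8213/48, 295/2, 3311/24]
L5 α=1/6: [47161/288, 655/4, 19291/144]
L6 α=1/8: [336463/2304, 5117/32, 144253/1152]
→ [146, 160, 125]

at x=0,y=1 over L1,L2,L3:
+L1 (α=1/2) → [32, 57/2, 241/2]
+L2 (α=1/2) → [45/2, 391/4, 631/4]
+L3 (α=1/3) → [76/3, 479/6, 223/2]
rounded: [25, 80, 112]


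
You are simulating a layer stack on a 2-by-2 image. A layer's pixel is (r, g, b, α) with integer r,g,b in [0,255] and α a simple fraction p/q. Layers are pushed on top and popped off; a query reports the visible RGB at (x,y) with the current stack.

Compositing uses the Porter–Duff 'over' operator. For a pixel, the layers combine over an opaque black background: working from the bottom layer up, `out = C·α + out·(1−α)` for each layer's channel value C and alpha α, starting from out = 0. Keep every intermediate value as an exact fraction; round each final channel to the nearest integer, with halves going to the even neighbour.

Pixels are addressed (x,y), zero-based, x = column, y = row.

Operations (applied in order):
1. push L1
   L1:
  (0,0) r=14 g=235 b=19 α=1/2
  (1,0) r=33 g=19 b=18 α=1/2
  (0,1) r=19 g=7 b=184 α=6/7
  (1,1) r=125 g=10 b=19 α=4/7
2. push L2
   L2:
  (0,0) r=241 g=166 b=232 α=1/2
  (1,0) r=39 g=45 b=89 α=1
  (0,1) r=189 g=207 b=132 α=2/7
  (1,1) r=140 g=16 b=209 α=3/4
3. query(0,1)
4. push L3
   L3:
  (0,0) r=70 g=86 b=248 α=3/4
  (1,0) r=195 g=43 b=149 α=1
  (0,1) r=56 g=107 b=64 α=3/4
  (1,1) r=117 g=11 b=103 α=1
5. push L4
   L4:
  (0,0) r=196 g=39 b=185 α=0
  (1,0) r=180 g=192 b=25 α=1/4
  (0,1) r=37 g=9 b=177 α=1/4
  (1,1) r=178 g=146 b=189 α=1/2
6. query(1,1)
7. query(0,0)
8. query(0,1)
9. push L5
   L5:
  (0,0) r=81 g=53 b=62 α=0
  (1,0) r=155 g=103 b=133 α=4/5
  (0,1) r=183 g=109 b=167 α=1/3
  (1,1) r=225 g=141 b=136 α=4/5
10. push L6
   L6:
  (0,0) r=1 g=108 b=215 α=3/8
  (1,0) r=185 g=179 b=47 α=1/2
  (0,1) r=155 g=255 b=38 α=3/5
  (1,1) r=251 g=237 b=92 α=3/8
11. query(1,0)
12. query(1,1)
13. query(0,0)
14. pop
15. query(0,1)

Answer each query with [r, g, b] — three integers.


at x=0,y=1 over L1,L2:
+L1 (α=6/7) → [114/7, 6, 1104/7]
+L2 (α=2/7) → [3216/49, 444/7, 7368/49]
= [66, 63, 150]

at x=1,y=1 over L1,L2,L3,L4:
after L1 α=4/7: [500/7, 40/7, 76/7]
after L2 α=3/4: [860/7, 94/7, 4465/28]
after L3 α=1: [117, 11, 103]
after L4 α=1/2: [295/2, 157/2, 146]
→ [148, 78, 146]

query (0,0) [L1,L2,L3,L4] — begin 0,0,0
after L1 α=1/2: [7, 235/2, 19/2]
after L2 α=1/2: [124, 567/4, 483/4]
after L3 α=3/4: [167/2, 1599/16, 3459/16]
after L4 α=0: [167/2, 1599/16, 3459/16]
= [84, 100, 216]

at x=0,y=1 over L1,L2,L3,L4:
L1 α=6/7: [114/7, 6, 1104/7]
L2 α=2/7: [3216/49, 444/7, 7368/49]
L3 α=3/4: [2862/49, 2691/28, 4194/49]
L4 α=1/4: [10399/196, 8325/112, 21255/196]
→ [53, 74, 108]

query (1,0) [L1,L2,L3,L4,L5,L6] — begin 0,0,0
after L1 α=1/2: [33/2, 19/2, 9]
after L2 α=1: [39, 45, 89]
after L3 α=1: [195, 43, 149]
after L4 α=1/4: [765/4, 321/4, 118]
after L5 α=4/5: [649/4, 1969/20, 130]
after L6 α=1/2: [1389/8, 5549/40, 177/2]
= [174, 139, 88]

(1,1) stack=L1,L2,L3,L4,L5,L6; from [0,0,0]:
L1 α=4/7: [500/7, 40/7, 76/7]
L2 α=3/4: [860/7, 94/7, 4465/28]
L3 α=1: [117, 11, 103]
L4 α=1/2: [295/2, 157/2, 146]
L5 α=4/5: [419/2, 257/2, 138]
L6 α=3/8: [3601/16, 2707/16, 483/4]
= [225, 169, 121]

(0,0) stack=L1,L2,L3,L4,L5,L6; from [0,0,0]:
+L1 (α=1/2) → [7, 235/2, 19/2]
+L2 (α=1/2) → [124, 567/4, 483/4]
+L3 (α=3/4) → [167/2, 1599/16, 3459/16]
+L4 (α=0) → [167/2, 1599/16, 3459/16]
+L5 (α=0) → [167/2, 1599/16, 3459/16]
+L6 (α=3/8) → [841/16, 13179/128, 27615/128]
= [53, 103, 216]

at x=0,y=1 over L1,L2,L3,L4,L5:
L1 α=6/7: [114/7, 6, 1104/7]
L2 α=2/7: [3216/49, 444/7, 7368/49]
L3 α=3/4: [2862/49, 2691/28, 4194/49]
L4 α=1/4: [10399/196, 8325/112, 21255/196]
L5 α=1/3: [28333/294, 14429/168, 37621/294]
→ [96, 86, 128]


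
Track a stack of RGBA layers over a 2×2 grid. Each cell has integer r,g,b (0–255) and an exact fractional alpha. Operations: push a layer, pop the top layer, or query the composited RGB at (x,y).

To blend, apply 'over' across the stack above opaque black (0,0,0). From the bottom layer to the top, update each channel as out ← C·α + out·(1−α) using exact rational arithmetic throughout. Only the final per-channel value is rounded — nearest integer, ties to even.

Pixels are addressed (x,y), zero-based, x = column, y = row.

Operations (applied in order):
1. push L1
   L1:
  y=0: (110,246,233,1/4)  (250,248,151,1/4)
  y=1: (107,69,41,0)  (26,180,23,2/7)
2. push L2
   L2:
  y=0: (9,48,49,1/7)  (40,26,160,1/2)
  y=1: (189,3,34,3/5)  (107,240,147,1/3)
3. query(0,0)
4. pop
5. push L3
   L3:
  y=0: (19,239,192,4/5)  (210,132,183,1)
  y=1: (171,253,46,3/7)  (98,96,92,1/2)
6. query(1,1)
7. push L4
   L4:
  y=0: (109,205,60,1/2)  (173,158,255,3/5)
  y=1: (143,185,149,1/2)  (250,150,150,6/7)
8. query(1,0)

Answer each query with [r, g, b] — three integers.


query (0,0) [L1,L2] — begin 0,0,0
after L1 α=1/4: [55/2, 123/2, 233/4]
after L2 α=1/7: [174/7, 417/7, 797/14]
rounded: [25, 60, 57]

(1,1) stack=L1,L3; from [0,0,0]:
+L1 (α=2/7) → [52/7, 360/7, 46/7]
+L3 (α=1/2) → [369/7, 516/7, 345/7]
rounded: [53, 74, 49]

query (1,0) [L1,L3,L4] — begin 0,0,0
L1 α=1/4: [125/2, 62, 151/4]
L3 α=1: [210, 132, 183]
L4 α=3/5: [939/5, 738/5, 1131/5]
→ [188, 148, 226]


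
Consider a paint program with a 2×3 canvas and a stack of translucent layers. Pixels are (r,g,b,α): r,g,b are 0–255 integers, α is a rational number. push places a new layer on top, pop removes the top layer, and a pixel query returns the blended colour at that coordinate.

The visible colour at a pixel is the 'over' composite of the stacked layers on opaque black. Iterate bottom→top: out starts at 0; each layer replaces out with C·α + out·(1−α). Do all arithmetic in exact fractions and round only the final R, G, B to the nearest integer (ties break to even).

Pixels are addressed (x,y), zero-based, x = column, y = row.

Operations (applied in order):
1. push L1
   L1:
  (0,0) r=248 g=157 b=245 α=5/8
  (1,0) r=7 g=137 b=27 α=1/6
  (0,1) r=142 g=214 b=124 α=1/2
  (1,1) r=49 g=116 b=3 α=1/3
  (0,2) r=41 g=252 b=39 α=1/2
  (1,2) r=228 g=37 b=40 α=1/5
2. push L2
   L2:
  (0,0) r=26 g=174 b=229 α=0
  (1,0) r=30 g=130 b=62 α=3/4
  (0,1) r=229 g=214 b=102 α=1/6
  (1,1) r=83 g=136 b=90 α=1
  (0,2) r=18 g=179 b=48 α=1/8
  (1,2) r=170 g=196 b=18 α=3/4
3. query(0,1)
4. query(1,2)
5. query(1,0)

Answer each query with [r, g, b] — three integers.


(0,1) stack=L1,L2; from [0,0,0]:
after L1 α=1/2: [71, 107, 62]
after L2 α=1/6: [292/3, 749/6, 206/3]
= [97, 125, 69]

(1,2) stack=L1,L2; from [0,0,0]:
+L1 (α=1/5) → [228/5, 37/5, 8]
+L2 (α=3/4) → [1389/10, 2977/20, 31/2]
rounded: [139, 149, 16]

at x=1,y=0 over L1,L2:
after L1 α=1/6: [7/6, 137/6, 9/2]
after L2 α=3/4: [547/24, 2477/24, 381/8]
rounded: [23, 103, 48]


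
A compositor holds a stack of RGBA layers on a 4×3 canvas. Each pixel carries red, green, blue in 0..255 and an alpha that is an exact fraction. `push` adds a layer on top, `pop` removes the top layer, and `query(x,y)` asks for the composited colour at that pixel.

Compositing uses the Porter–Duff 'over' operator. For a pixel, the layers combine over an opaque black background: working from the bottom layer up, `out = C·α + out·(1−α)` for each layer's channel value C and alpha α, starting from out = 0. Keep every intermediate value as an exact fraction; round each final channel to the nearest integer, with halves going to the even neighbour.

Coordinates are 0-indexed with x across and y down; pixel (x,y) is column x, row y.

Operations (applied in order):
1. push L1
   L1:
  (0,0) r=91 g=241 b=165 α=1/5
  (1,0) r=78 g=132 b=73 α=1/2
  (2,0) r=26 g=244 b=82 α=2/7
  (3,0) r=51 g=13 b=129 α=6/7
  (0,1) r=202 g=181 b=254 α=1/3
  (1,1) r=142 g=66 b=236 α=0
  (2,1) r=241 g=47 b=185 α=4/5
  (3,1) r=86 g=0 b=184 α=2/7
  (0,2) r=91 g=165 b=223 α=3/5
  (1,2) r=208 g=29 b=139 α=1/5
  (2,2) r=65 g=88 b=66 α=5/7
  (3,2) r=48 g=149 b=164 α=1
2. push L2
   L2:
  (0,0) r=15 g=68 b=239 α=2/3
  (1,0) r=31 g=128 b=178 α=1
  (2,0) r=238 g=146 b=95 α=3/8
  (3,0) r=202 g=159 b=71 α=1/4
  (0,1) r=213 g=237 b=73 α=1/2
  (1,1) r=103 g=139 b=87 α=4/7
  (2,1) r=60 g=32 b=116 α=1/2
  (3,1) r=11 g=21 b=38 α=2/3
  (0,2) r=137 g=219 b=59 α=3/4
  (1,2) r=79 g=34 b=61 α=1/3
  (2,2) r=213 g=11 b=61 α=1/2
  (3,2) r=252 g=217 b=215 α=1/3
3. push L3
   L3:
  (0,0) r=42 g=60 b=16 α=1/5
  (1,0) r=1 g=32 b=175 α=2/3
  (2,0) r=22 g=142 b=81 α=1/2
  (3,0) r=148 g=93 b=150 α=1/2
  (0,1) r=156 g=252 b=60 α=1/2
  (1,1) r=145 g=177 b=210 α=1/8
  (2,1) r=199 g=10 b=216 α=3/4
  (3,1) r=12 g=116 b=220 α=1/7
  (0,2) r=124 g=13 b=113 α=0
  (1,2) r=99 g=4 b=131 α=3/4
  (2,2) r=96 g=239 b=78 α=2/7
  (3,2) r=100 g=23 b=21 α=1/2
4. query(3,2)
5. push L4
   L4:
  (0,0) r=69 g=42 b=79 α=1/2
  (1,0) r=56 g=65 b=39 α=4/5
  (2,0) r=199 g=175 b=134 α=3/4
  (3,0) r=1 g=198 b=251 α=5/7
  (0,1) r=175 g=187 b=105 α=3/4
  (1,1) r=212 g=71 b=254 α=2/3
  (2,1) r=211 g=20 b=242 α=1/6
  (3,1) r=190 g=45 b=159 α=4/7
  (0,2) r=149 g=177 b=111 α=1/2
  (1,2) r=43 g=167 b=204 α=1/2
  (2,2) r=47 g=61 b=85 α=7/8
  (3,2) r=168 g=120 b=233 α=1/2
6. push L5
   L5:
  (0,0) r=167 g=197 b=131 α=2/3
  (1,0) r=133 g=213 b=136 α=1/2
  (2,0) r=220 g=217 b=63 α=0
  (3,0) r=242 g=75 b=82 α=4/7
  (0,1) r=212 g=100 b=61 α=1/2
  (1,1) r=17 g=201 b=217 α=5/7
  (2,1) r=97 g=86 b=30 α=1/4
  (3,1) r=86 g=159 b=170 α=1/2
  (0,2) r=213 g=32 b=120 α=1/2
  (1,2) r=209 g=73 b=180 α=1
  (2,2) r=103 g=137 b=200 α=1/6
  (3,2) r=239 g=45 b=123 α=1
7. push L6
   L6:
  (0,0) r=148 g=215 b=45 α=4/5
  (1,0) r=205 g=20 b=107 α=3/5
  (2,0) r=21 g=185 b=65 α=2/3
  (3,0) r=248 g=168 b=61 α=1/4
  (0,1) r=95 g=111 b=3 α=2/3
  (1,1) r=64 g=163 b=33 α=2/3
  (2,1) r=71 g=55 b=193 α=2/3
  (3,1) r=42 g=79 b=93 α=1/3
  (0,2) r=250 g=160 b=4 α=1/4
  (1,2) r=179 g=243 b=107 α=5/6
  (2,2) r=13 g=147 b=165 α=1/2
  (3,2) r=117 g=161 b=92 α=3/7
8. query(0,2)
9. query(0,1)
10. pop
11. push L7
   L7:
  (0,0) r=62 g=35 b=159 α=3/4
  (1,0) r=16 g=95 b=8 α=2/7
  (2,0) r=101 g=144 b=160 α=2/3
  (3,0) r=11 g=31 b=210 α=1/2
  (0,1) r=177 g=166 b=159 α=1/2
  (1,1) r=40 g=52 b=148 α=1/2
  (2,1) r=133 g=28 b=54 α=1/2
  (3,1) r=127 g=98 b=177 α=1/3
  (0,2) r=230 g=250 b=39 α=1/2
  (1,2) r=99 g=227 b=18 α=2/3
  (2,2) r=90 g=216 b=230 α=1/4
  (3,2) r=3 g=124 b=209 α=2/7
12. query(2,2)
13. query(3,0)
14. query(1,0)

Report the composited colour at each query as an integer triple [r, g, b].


query (3,2) [L1,L2,L3] — begin 0,0,0
+L1 (α=1) → [48, 149, 164]
+L2 (α=1/3) → [116, 515/3, 181]
+L3 (α=1/2) → [108, 292/3, 101]
= [108, 97, 101]

query (0,2) [L1,L2,L3,L4,L5,L6] — begin 0,0,0
after L1 α=3/5: [273/5, 99, 669/5]
after L2 α=3/4: [582/5, 189, 777/10]
after L3 α=0: [582/5, 189, 777/10]
after L4 α=1/2: [1327/10, 183, 1887/20]
after L5 α=1/2: [3457/20, 215/2, 4287/40]
after L6 α=1/4: [15371/80, 965/8, 13021/160]
rounded: [192, 121, 81]

query (0,1) [L1,L2,L3,L4,L5,L6] — begin 0,0,0
after L1 α=1/3: [202/3, 181/3, 254/3]
after L2 α=1/2: [841/6, 446/3, 473/6]
after L3 α=1/2: [1777/12, 601/3, 833/12]
after L4 α=3/4: [8077/48, 571/3, 4613/48]
after L5 α=1/2: [18253/96, 871/6, 7541/96]
after L6 α=2/3: [36493/288, 2203/18, 8117/288]
= [127, 122, 28]

at x=2,y=2 over L1,L2,L3,L4,L5,L7:
+L1 (α=5/7) → [325/7, 440/7, 330/7]
+L2 (α=1/2) → [908/7, 517/14, 757/14]
+L3 (α=2/7) → [5884/49, 9277/98, 5969/98]
+L4 (α=7/8) → [22005/392, 51123/784, 64279/784]
+L5 (α=1/6) → [150401/2352, 363023/4704, 478195/4704]
+L7 (α=1/4) → [220961/3136, 701711/6272, 838835/6272]
= [70, 112, 134]

(3,0) stack=L1,L2,L3,L4,L5,L7; from [0,0,0]:
L1 α=6/7: [306/7, 78/7, 774/7]
L2 α=1/4: [583/7, 1347/28, 2819/28]
L3 α=1/2: [1619/14, 3951/56, 7019/56]
L4 α=5/7: [1654/49, 31671/196, 42159/196]
L5 α=4/7: [52394/343, 153813/1372, 190765/1372]
L7 α=1/2: [56167/686, 196345/2744, 478885/2744]
→ [82, 72, 175]

(1,0) stack=L1,L2,L3,L4,L5,L7; from [0,0,0]:
L1 α=1/2: [39, 66, 73/2]
L2 α=1: [31, 128, 178]
L3 α=2/3: [11, 64, 176]
L4 α=4/5: [47, 324/5, 332/5]
L5 α=1/2: [90, 1389/10, 506/5]
L7 α=2/7: [482/7, 1769/14, 522/7]
= [69, 126, 75]


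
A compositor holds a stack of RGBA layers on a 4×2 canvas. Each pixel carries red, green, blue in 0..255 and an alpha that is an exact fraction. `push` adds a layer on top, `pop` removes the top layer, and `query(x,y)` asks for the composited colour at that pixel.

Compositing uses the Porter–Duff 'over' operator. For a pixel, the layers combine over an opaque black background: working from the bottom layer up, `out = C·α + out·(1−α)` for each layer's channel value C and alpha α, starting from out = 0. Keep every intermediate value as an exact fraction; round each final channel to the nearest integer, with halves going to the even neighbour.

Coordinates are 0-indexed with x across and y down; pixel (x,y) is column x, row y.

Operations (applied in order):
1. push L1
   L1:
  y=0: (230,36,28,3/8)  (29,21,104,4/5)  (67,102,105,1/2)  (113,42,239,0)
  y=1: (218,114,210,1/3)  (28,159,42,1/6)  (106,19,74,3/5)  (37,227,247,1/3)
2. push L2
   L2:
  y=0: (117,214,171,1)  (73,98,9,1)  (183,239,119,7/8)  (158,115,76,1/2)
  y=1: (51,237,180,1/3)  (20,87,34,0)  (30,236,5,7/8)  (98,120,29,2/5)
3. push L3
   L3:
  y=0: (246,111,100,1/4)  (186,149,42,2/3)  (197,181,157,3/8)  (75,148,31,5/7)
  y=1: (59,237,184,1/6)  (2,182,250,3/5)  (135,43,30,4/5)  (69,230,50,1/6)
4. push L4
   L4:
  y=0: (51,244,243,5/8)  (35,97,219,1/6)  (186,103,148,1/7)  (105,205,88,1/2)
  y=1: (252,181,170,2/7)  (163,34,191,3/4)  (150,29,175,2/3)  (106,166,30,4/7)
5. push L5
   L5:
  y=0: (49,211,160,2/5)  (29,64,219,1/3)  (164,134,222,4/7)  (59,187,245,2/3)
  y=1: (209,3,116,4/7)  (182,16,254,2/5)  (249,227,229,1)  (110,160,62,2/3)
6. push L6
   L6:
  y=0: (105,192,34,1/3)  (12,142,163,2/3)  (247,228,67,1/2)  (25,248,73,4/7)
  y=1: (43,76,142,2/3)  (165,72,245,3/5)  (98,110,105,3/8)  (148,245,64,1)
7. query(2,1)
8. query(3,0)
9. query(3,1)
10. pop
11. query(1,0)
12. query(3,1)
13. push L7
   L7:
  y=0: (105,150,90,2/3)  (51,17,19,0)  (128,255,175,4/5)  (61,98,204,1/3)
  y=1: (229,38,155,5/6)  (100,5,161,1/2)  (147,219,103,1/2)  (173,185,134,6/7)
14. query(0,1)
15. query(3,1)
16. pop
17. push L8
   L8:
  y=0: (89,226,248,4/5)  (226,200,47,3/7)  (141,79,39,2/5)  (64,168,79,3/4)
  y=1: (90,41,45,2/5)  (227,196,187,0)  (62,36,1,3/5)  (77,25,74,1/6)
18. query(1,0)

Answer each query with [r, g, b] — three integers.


at x=2,y=1 over L1,L2,L3,L4,L5,L6:
+L1 (α=3/5) → [318/5, 57/5, 222/5]
+L2 (α=7/8) → [171/5, 8317/40, 397/40]
+L3 (α=4/5) → [2871/25, 15197/200, 5197/200]
+L4 (α=2/3) → [3457/25, 26797/600, 75197/600]
+L5 (α=1) → [249, 227, 229]
+L6 (α=3/8) → [1539/8, 1465/8, 365/2]
= [192, 183, 182]

query (3,0) [L1,L2,L3,L4,L5,L6] — begin 0,0,0
after L1 α=0: [0, 0, 0]
after L2 α=1/2: [79, 115/2, 38]
after L3 α=5/7: [533/7, 855/7, 33]
after L4 α=1/2: [634/7, 1145/7, 121/2]
after L5 α=2/3: [1460/21, 3763/21, 367/2]
after L6 α=4/7: [2160/49, 10707/49, 1685/14]
rounded: [44, 219, 120]

(3,1) stack=L1,L2,L3,L4,L5,L6; from [0,0,0]:
+L1 (α=1/3) → [37/3, 227/3, 247/3]
+L2 (α=2/5) → [233/5, 467/5, 61]
+L3 (α=1/6) → [151/3, 697/6, 355/6]
+L4 (α=4/7) → [575/7, 2025/14, 85/2]
+L5 (α=2/3) → [705/7, 6505/42, 111/2]
+L6 (α=1) → [148, 245, 64]
→ [148, 245, 64]

at x=1,y=0 over L1,L2,L3,L4,L5:
+L1 (α=4/5) → [116/5, 84/5, 416/5]
+L2 (α=1) → [73, 98, 9]
+L3 (α=2/3) → [445/3, 132, 31]
+L4 (α=1/6) → [1165/9, 757/6, 187/3]
+L5 (α=1/3) → [2591/27, 949/9, 1031/9]
= [96, 105, 115]

(3,1) stack=L1,L2,L3,L4,L5; from [0,0,0]:
+L1 (α=1/3) → [37/3, 227/3, 247/3]
+L2 (α=2/5) → [233/5, 467/5, 61]
+L3 (α=1/6) → [151/3, 697/6, 355/6]
+L4 (α=4/7) → [575/7, 2025/14, 85/2]
+L5 (α=2/3) → [705/7, 6505/42, 111/2]
= [101, 155, 56]

query (0,1) [L1,L2,L3,L4,L5,L7] — begin 0,0,0
after L1 α=1/3: [218/3, 38, 70]
after L2 α=1/3: [589/9, 313/3, 320/3]
after L3 α=1/6: [1738/27, 1138/9, 1076/9]
after L4 α=2/7: [22298/189, 8948/63, 8440/63]
after L5 α=4/7: [74966/441, 9200/147, 18184/147]
after L7 α=5/6: [579911/2646, 18565/441, 132109/882]
→ [219, 42, 150]

(3,1) stack=L1,L2,L3,L4,L5,L7; from [0,0,0]:
L1 α=1/3: [37/3, 227/3, 247/3]
L2 α=2/5: [233/5, 467/5, 61]
L3 α=1/6: [151/3, 697/6, 355/6]
L4 α=4/7: [575/7, 2025/14, 85/2]
L5 α=2/3: [705/7, 6505/42, 111/2]
L7 α=6/7: [7971/49, 53125/294, 1719/14]
= [163, 181, 123]

query (1,0) [L1,L2,L3,L4,L5,L8] — begin 0,0,0
L1 α=4/5: [116/5, 84/5, 416/5]
L2 α=1: [73, 98, 9]
L3 α=2/3: [445/3, 132, 31]
L4 α=1/6: [1165/9, 757/6, 187/3]
L5 α=1/3: [2591/27, 949/9, 1031/9]
L8 α=3/7: [28670/189, 9196/63, 5393/63]
rounded: [152, 146, 86]


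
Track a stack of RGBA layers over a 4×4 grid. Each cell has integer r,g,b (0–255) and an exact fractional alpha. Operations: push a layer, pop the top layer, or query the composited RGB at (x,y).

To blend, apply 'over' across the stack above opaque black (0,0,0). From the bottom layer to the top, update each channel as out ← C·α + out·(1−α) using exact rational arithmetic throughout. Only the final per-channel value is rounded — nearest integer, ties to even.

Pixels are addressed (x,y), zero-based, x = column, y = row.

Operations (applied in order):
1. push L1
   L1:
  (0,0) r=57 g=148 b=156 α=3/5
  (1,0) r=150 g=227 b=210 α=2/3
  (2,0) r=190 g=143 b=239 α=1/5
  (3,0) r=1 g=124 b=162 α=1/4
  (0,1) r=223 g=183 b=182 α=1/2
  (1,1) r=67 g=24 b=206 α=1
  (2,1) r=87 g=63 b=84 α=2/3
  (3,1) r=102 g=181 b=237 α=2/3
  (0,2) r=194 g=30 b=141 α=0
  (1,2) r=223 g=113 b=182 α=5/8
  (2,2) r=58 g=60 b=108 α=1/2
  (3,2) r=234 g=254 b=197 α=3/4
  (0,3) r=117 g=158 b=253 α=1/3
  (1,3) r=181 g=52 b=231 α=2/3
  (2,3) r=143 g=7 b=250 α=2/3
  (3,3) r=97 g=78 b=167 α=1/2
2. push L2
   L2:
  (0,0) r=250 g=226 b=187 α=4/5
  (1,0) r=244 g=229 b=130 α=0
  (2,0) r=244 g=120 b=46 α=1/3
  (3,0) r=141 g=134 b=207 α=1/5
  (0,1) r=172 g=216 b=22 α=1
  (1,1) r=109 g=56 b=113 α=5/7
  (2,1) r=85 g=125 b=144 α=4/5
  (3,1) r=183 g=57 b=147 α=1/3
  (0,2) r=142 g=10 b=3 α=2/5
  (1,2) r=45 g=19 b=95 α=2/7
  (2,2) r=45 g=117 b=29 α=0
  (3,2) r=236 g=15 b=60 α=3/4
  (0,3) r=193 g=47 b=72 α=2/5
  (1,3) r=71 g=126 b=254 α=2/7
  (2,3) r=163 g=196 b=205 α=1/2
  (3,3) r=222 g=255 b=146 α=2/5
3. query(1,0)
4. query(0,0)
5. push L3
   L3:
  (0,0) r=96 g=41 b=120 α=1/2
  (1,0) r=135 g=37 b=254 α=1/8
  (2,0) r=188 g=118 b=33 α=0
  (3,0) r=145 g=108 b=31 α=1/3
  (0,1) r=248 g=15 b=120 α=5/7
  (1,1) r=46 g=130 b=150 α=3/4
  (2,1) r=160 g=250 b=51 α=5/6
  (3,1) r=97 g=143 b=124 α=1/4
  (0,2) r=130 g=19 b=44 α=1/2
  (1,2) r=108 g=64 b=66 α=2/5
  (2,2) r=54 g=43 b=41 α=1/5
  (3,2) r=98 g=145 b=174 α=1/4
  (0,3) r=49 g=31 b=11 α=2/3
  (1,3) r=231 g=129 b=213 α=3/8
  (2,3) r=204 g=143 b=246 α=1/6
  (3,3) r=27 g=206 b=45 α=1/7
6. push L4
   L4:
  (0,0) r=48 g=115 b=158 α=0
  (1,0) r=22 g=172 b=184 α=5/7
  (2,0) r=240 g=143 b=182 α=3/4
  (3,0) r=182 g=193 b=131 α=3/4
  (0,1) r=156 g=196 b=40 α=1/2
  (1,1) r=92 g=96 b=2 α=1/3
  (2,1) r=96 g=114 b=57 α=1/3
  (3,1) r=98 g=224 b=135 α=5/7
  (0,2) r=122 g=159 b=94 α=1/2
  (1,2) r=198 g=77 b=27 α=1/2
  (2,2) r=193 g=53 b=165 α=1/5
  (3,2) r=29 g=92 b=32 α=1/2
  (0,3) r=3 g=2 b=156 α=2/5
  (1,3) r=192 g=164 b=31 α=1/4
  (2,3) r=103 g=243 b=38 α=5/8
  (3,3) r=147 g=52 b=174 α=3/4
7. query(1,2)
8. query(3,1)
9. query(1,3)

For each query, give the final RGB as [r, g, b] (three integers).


(1,0) stack=L1,L2; from [0,0,0]:
after L1 α=2/3: [100, 454/3, 140]
after L2 α=0: [100, 454/3, 140]
rounded: [100, 151, 140]

query (0,0) [L1,L2] — begin 0,0,0
L1 α=3/5: [171/5, 444/5, 468/5]
L2 α=4/5: [5171/25, 4964/25, 4208/25]
→ [207, 199, 168]

query (1,2) [L1,L2,L3,L4] — begin 0,0,0
after L1 α=5/8: [1115/8, 565/8, 455/4]
after L2 α=2/7: [6295/56, 447/8, 3035/28]
after L3 α=2/5: [30981/280, 473/8, 12801/140]
after L4 α=1/2: [86421/560, 1089/16, 16581/280]
= [154, 68, 59]

at x=3,y=1 over L1,L2,L3,L4:
L1 α=2/3: [68, 362/3, 158]
L2 α=1/3: [319/3, 895/9, 463/3]
L3 α=1/4: [104, 331/3, 587/4]
L4 α=5/7: [698/7, 4022/21, 1937/14]
→ [100, 192, 138]

query (1,3) [L1,L2,L3,L4] — begin 0,0,0
after L1 α=2/3: [362/3, 104/3, 154]
after L2 α=2/7: [2236/21, 1276/21, 1278/7]
after L3 α=3/8: [25733/168, 14507/168, 10863/56]
after L4 α=1/4: [36485/224, 23691/224, 34325/224]
rounded: [163, 106, 153]


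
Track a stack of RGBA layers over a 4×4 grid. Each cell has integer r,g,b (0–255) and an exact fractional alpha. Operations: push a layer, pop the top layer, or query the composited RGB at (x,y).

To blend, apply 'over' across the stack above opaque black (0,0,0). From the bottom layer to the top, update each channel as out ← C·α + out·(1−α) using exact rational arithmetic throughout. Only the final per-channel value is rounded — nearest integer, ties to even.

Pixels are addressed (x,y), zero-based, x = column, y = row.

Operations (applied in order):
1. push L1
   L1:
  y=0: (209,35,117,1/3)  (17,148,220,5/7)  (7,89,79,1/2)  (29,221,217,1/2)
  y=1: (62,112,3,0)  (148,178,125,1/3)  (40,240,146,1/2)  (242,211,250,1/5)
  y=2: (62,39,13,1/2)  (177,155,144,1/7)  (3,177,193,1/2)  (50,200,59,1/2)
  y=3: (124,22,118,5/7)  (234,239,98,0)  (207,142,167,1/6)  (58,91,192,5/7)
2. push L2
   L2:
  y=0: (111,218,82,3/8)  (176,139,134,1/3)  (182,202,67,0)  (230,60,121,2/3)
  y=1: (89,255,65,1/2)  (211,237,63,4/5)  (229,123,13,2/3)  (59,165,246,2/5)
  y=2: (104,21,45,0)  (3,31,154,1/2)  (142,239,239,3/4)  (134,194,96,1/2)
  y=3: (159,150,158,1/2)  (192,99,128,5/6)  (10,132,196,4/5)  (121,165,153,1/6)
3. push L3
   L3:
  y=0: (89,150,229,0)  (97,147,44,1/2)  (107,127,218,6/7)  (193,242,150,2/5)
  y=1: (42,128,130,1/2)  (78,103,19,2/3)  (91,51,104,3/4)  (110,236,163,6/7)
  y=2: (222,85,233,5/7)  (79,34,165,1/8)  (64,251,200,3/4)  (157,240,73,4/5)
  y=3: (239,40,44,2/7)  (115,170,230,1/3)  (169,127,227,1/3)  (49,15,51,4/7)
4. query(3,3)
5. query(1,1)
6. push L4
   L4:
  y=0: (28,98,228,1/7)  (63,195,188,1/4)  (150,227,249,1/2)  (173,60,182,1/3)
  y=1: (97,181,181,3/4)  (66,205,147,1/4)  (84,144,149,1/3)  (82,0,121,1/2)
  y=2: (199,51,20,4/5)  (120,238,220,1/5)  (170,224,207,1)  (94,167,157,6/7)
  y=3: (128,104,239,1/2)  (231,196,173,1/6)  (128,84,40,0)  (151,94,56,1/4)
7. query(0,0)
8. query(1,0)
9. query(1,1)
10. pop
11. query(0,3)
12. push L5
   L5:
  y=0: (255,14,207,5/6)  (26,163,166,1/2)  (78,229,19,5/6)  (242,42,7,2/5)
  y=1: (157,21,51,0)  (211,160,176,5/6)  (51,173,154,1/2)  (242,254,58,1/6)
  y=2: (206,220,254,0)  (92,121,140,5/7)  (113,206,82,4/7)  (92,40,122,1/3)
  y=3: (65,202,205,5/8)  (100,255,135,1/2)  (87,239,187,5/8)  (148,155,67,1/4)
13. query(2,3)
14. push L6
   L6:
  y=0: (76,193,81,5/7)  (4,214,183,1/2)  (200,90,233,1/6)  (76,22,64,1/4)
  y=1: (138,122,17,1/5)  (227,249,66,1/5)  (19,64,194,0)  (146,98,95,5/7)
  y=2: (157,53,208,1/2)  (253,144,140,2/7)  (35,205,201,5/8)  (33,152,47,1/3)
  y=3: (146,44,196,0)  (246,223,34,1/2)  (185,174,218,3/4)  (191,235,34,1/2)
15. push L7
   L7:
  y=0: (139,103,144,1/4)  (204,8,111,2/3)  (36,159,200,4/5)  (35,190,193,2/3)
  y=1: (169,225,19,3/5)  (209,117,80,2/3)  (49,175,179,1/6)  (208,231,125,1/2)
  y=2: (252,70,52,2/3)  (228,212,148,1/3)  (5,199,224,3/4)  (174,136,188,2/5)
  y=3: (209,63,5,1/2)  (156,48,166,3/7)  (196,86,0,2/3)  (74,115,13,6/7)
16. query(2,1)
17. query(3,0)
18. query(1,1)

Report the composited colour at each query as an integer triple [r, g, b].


at x=3,y=3 over L1,L2,L3:
+L1 (α=5/7) → [290/7, 65, 960/7]
+L2 (α=1/6) → [2297/42, 245/3, 1957/14]
+L3 (α=4/7) → [5041/98, 305/7, 8727/98]
= [51, 44, 89]

query (1,1) [L1,L2,L3] — begin 0,0,0
after L1 α=1/3: [148/3, 178/3, 125/3]
after L2 α=4/5: [536/3, 3022/15, 881/15]
after L3 α=2/3: [1004/9, 6112/45, 1451/45]
rounded: [112, 136, 32]

query (0,0) [L1,L2,L3,L4] — begin 0,0,0
+L1 (α=1/3) → [209/3, 35/3, 39]
+L2 (α=3/8) → [511/6, 2137/24, 441/8]
+L3 (α=0) → [511/6, 2137/24, 441/8]
+L4 (α=1/7) → [77, 2529/28, 2235/28]
rounded: [77, 90, 80]

query (1,0) [L1,L2,L3,L4] — begin 0,0,0
after L1 α=5/7: [85/7, 740/7, 1100/7]
after L2 α=1/3: [1402/21, 2453/21, 1046/7]
after L3 α=1/2: [3439/42, 2770/21, 677/7]
after L4 α=1/4: [4321/56, 4135/28, 3347/28]
= [77, 148, 120]

query (1,1) [L1,L2,L3,L4] — begin 0,0,0
+L1 (α=1/3) → [148/3, 178/3, 125/3]
+L2 (α=4/5) → [536/3, 3022/15, 881/15]
+L3 (α=2/3) → [1004/9, 6112/45, 1451/45]
+L4 (α=1/4) → [601/6, 9187/60, 914/15]
→ [100, 153, 61]

query (0,3) [L1,L2,L3] — begin 0,0,0
L1 α=5/7: [620/7, 110/7, 590/7]
L2 α=1/2: [1733/14, 580/7, 848/7]
L3 α=2/7: [15357/98, 3460/49, 4856/49]
→ [157, 71, 99]

at x=2,y=3 over L1,L2,L3,L5:
L1 α=1/6: [69/2, 71/3, 167/6]
L2 α=4/5: [149/10, 331/3, 4871/30]
L3 α=1/3: [994/15, 1043/9, 8276/45]
L5 α=5/8: [3169/40, 1157/6, 22301/120]
rounded: [79, 193, 186]

at x=2,y=1 over L1,L2,L3,L5,L6,L7:
after L1 α=1/2: [20, 120, 73]
after L2 α=2/3: [478/3, 122, 33]
after L3 α=3/4: [1297/12, 275/4, 345/4]
after L5 α=1/2: [1909/24, 967/8, 961/8]
after L6 α=0: [1909/24, 967/8, 961/8]
after L7 α=1/6: [10721/144, 6235/48, 2079/16]
rounded: [74, 130, 130]

(3,0) stack=L1,L2,L3,L5,L6,L7; from [0,0,0]:
after L1 α=1/2: [29/2, 221/2, 217/2]
after L2 α=2/3: [949/6, 461/6, 701/6]
after L3 α=2/5: [1721/10, 1429/10, 1301/10]
after L5 α=2/5: [10003/50, 5127/50, 4043/50]
after L6 α=1/4: [33809/200, 16481/200, 15329/200]
after L7 α=2/3: [47809/600, 30827/200, 30843/200]
→ [80, 154, 154]

query (1,1) [L1,L2,L3,L5,L6,L7] — begin 0,0,0
+L1 (α=1/3) → [148/3, 178/3, 125/3]
+L2 (α=4/5) → [536/3, 3022/15, 881/15]
+L3 (α=2/3) → [1004/9, 6112/45, 1451/45]
+L5 (α=5/6) → [10499/54, 21056/135, 41051/270]
+L6 (α=1/5) → [27127/135, 117839/675, 91012/675]
+L7 (α=2/3) → [83557/405, 275789/2025, 199012/2025]
= [206, 136, 98]


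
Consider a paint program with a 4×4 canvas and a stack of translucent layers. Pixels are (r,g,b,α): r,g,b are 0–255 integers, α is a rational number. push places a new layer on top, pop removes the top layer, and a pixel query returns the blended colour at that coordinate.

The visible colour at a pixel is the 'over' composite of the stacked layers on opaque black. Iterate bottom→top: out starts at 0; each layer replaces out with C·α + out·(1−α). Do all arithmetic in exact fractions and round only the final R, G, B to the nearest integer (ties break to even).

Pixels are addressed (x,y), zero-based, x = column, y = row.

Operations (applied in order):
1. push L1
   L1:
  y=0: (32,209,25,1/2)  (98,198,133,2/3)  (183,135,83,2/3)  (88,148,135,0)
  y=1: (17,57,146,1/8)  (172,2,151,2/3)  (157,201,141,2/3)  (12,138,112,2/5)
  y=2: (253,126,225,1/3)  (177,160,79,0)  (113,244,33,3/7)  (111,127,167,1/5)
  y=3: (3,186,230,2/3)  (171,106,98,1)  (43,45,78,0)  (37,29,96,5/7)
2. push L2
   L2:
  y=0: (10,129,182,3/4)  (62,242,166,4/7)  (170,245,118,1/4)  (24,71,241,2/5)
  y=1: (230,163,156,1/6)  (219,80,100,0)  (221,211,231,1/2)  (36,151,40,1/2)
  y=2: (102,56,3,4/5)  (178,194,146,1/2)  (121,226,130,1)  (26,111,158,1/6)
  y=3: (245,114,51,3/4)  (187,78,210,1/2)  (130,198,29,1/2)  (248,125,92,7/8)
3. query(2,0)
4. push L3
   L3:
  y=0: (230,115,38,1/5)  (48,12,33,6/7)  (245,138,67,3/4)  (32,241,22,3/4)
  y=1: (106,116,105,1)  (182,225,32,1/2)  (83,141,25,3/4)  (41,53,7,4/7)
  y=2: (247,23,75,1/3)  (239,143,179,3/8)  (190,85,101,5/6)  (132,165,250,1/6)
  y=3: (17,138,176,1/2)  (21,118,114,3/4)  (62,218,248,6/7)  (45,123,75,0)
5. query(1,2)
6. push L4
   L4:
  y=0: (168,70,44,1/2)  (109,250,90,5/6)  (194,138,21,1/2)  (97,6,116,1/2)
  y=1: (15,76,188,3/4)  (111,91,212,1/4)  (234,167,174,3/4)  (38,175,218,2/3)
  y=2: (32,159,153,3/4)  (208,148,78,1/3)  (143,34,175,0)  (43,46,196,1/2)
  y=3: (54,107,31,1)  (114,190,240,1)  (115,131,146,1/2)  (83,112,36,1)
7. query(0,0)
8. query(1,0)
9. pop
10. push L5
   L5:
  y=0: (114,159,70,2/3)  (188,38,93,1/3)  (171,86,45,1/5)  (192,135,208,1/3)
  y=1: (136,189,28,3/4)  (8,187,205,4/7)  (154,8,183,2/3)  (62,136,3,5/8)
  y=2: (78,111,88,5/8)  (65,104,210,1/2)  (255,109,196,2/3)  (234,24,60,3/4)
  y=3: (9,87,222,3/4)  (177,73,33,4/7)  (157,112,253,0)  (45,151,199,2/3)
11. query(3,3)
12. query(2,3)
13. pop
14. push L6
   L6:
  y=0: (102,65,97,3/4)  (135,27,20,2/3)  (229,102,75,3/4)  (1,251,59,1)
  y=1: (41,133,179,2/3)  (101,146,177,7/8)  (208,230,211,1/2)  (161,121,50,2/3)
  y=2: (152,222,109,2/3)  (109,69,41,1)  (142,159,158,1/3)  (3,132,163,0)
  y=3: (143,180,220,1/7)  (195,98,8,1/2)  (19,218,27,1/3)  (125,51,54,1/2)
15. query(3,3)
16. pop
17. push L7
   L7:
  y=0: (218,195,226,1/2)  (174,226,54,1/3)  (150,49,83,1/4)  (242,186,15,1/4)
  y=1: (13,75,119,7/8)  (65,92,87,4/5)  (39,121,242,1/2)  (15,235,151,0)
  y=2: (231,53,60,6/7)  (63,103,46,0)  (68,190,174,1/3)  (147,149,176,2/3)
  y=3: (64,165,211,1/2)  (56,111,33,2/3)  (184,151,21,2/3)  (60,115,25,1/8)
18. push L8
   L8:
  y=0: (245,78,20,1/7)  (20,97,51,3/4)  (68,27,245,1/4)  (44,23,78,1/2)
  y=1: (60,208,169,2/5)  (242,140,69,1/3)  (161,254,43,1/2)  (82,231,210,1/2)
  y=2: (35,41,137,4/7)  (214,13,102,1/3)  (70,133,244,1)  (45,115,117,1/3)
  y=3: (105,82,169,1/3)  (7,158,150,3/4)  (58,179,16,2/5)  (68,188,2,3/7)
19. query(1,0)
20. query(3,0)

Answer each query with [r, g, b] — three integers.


(2,0) stack=L1,L2; from [0,0,0]:
after L1 α=2/3: [122, 90, 166/3]
after L2 α=1/4: [134, 515/4, 71]
= [134, 129, 71]

at x=1,y=2 over L1,L2,L3:
L1 α=0: [0, 0, 0]
L2 α=1/2: [89, 97, 73]
L3 α=3/8: [581/4, 457/4, 451/4]
→ [145, 114, 113]

query (0,0) [L1,L2,L3,L4] — begin 0,0,0
L1 α=1/2: [16, 209/2, 25/2]
L2 α=3/4: [23/2, 983/8, 1117/8]
L3 α=1/5: [276/5, 1213/10, 1193/10]
L4 α=1/2: [558/5, 1913/20, 1633/20]
→ [112, 96, 82]

(1,0) stack=L1,L2,L3,L4; from [0,0,0]:
+L1 (α=2/3) → [196/3, 132, 266/3]
+L2 (α=4/7) → [444/7, 1364/7, 930/7]
+L3 (α=6/7) → [2460/49, 1868/49, 2316/49]
+L4 (α=5/6) → [29165/294, 31559/147, 4061/49]
= [99, 215, 83]

at x=3,y=3 over L1,L2,L3,L5:
+L1 (α=5/7) → [185/7, 145/7, 480/7]
+L2 (α=7/8) → [12337/56, 3135/28, 1247/14]
+L3 (α=0) → [12337/56, 3135/28, 1247/14]
+L5 (α=2/3) → [17377/168, 11591/84, 2273/14]
rounded: [103, 138, 162]

(2,3) stack=L1,L2,L3,L5; from [0,0,0]:
L1 α=0: [0, 0, 0]
L2 α=1/2: [65, 99, 29/2]
L3 α=6/7: [437/7, 201, 3005/14]
L5 α=0: [437/7, 201, 3005/14]
= [62, 201, 215]

(3,3) stack=L1,L2,L3,L6; from [0,0,0]:
after L1 α=5/7: [185/7, 145/7, 480/7]
after L2 α=7/8: [12337/56, 3135/28, 1247/14]
after L3 α=0: [12337/56, 3135/28, 1247/14]
after L6 α=1/2: [19337/112, 4563/56, 2003/28]
rounded: [173, 81, 72]

(1,0) stack=L1,L2,L3,L7,L8; from [0,0,0]:
L1 α=2/3: [196/3, 132, 266/3]
L2 α=4/7: [444/7, 1364/7, 930/7]
L3 α=6/7: [2460/49, 1868/49, 2316/49]
L7 α=1/3: [4482/49, 14810/147, 2426/49]
L8 α=3/4: [3711/98, 57587/588, 9923/196]
= [38, 98, 51]

at x=3,y=0 over L1,L2,L3,L7,L8:
L1 α=0: [0, 0, 0]
L2 α=2/5: [48/5, 142/5, 482/5]
L3 α=3/4: [132/5, 3757/20, 203/5]
L7 α=1/4: [803/10, 14991/80, 171/5]
L8 α=1/2: [1243/20, 16831/160, 561/10]
→ [62, 105, 56]
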